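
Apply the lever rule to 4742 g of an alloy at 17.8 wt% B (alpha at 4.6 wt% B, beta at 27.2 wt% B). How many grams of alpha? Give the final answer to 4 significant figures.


f_alpha = (C_beta - C0) / (C_beta - C_alpha)
f_alpha = (27.2 - 17.8) / (27.2 - 4.6) = 0.415929
m_alpha = f_alpha * m_total = 0.415929 * 4742 = 1972 g


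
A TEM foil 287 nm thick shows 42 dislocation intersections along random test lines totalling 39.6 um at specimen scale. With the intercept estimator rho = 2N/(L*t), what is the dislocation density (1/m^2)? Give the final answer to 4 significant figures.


rho = 2N / (L * t)
L = 39.6 um = 3.96e-05 m, t = 287 nm = 2.87e-07 m
rho = 2 * 42 / (3.96e-05 * 2.87e-07)
rho = 7.391e+12 1/m^2


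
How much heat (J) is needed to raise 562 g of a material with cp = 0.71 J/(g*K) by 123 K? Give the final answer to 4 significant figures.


Q = m * cp * dT
Q = 562 * 0.71 * 123
Q = 49080 J


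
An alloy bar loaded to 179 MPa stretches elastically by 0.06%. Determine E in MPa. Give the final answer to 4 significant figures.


E = sigma / epsilon
epsilon = 0.06% = 6e-04
E = 179 / 6e-04
E = 298300 MPa


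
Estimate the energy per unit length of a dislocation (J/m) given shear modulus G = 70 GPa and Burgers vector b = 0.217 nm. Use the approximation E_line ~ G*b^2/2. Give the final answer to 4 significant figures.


E = G*b^2/2
b = 0.217 nm = 2.17e-10 m
G = 70 GPa = 7e+10 Pa
E = 0.5 * 7e+10 * (2.17e-10)^2
E = 1.648e-09 J/m


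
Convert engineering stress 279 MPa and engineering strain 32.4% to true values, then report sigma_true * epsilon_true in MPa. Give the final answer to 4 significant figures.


sigma_true = sigma_eng * (1 + epsilon_eng)
sigma_true = 279 * (1 + 0.324) = 369.396 MPa
epsilon_true = ln(1 + epsilon_eng)
epsilon_true = ln(1 + 0.324) = 0.280657
sigma_true * epsilon_true = 369.396 * 0.280657 = 103.7 MPa


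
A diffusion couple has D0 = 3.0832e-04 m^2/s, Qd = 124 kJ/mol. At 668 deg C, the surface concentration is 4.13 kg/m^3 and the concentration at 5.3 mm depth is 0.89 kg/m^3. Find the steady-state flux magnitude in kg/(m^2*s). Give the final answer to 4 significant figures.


Step 1: D = D0 * exp(-Qd/(R*T))
T = 668 + 273.15 = 941.15 K
D = 3.0832e-04 * exp(-124e3 / (8.314 * 941.15)) = 4.04246e-11 m^2/s
Step 2: J = D * (C1 - C2) / dx
J = 4.04246e-11 * (4.13 - 0.89) / 5.3e-03
J = 2.471e-08 kg/(m^2*s)


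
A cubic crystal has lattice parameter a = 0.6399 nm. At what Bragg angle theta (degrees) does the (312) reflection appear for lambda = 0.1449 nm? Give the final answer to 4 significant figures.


d = a / sqrt(h^2+k^2+l^2)
d = 0.6399 / sqrt(14) = 0.17102 nm
lambda = 2*d*sin(theta)  =>  sin(theta) = lambda / (2*d)
sin(theta) = 0.1449 / (2 * 0.17102) = 0.423634
theta = 25.06 deg


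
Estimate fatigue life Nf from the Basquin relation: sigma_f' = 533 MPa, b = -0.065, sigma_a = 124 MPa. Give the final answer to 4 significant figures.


sigma_a = sigma_f' * (2*Nf)^b
2*Nf = (sigma_a / sigma_f')^(1/b)
2*Nf = (124 / 533)^(1/-0.065)
2*Nf = 5.53556e+09
Nf = 2.768e+09 cycles


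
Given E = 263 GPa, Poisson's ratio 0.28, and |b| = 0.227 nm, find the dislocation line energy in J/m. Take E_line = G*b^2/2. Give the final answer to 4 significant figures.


Step 1: G = E / (2*(1+nu))
G = 263 / (2*(1+0.28)) = 102.734 GPa = 1.02734e+11 Pa
Step 2: E_line = G*b^2/2
b = 0.227 nm = 2.27e-10 m
E_line = 0.5 * 1.02734e+11 * (2.27e-10)^2 = 2.647e-09 J/m


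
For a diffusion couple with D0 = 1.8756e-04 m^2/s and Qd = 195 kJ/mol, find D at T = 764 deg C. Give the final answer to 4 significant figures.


D = D0 * exp(-Qd / (R*T))
T = 1037.15 K
D = 1.8756e-04 * exp(-195e3 / (8.314 * 1037.15))
D = 2.831e-14 m^2/s


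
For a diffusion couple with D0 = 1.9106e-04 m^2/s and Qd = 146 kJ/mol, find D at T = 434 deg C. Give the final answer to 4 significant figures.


D = D0 * exp(-Qd / (R*T))
T = 707.15 K
D = 1.9106e-04 * exp(-146e3 / (8.314 * 707.15))
D = 3.135e-15 m^2/s


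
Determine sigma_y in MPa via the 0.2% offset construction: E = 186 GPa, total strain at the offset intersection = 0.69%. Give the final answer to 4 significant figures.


Offset strain = 0.002
Elastic strain at yield = total_strain - offset = 6.9e-03 - 0.002 = 4.9e-03
sigma_y = E * elastic_strain = 186000 * 4.9e-03
sigma_y = 911.4 MPa


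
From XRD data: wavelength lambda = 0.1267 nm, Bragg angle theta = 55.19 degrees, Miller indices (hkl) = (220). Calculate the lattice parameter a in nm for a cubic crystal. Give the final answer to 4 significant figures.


d = lambda / (2*sin(theta))
d = 0.1267 / (2*sin(55.19 deg))
d = 0.0771573 nm
a = d * sqrt(h^2+k^2+l^2) = 0.0771573 * sqrt(8)
a = 0.2182 nm


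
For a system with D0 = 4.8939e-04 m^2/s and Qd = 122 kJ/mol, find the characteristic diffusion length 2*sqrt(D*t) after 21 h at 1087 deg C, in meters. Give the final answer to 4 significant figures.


Step 1: D = D0 * exp(-Qd/(R*T))
T = 1360.15 K
D = 4.8939e-04 * exp(-122e3 / (8.314 * 1360.15)) = 1.00983e-08 m^2/s
Step 2: L = 2*sqrt(D*t)
t = 21 h = 75600 s
L = 2*sqrt(1.00983e-08 * 75600) = 0.05526 m


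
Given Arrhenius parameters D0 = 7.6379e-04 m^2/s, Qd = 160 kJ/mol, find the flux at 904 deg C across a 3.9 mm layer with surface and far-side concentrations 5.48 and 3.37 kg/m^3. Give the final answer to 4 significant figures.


Step 1: D = D0 * exp(-Qd/(R*T))
T = 904 + 273.15 = 1177.15 K
D = 7.6379e-04 * exp(-160e3 / (8.314 * 1177.15)) = 6.06606e-11 m^2/s
Step 2: J = D * (C1 - C2) / dx
J = 6.06606e-11 * (5.48 - 3.37) / 3.9e-03
J = 3.282e-08 kg/(m^2*s)


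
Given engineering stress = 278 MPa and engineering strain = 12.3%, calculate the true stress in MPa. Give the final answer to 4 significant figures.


sigma_true = sigma_eng * (1 + epsilon_eng)
sigma_true = 278 * (1 + 0.123)
sigma_true = 312.2 MPa


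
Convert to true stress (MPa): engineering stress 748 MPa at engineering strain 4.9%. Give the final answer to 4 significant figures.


sigma_true = sigma_eng * (1 + epsilon_eng)
sigma_true = 748 * (1 + 0.049)
sigma_true = 784.7 MPa


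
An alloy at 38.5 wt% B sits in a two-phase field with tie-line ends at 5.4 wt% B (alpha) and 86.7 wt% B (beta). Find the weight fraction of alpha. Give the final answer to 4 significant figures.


f_alpha = (C_beta - C0) / (C_beta - C_alpha)
f_alpha = (86.7 - 38.5) / (86.7 - 5.4)
f_alpha = 0.5929


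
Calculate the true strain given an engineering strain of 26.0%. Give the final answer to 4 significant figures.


epsilon_true = ln(1 + epsilon_eng)
epsilon_true = ln(1 + 0.26)
epsilon_true = 0.2311


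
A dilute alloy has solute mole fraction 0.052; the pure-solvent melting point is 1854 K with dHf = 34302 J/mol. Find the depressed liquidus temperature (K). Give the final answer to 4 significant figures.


dT = R*Tm^2*x / dHf
dT = 8.314 * 1854^2 * 0.052 / 34302
dT = 43.3225 K
T_new = 1854 - 43.3225 = 1811 K


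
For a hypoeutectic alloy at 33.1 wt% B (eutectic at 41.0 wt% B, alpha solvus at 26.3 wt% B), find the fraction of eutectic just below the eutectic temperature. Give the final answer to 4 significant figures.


f_primary = (C_e - C0) / (C_e - C_alpha_max)
f_primary = (41.0 - 33.1) / (41.0 - 26.3)
f_primary = 0.537415
f_eutectic = 1 - 0.537415 = 0.4626


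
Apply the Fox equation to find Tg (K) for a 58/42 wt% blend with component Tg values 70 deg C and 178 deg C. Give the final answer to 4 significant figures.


1/Tg = w1/Tg1 + w2/Tg2 (in Kelvin)
Tg1 = 343.15 K, Tg2 = 451.15 K
1/Tg = 0.58/343.15 + 0.42/451.15
Tg = 381.5 K


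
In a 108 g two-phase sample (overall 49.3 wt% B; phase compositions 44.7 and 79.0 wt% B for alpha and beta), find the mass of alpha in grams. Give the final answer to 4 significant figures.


f_alpha = (C_beta - C0) / (C_beta - C_alpha)
f_alpha = (79.0 - 49.3) / (79.0 - 44.7) = 0.865889
m_alpha = f_alpha * m_total = 0.865889 * 108 = 93.52 g


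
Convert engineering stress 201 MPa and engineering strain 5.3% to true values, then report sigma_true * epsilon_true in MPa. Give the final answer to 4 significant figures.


sigma_true = sigma_eng * (1 + epsilon_eng)
sigma_true = 201 * (1 + 0.053) = 211.653 MPa
epsilon_true = ln(1 + epsilon_eng)
epsilon_true = ln(1 + 0.053) = 0.0516432
sigma_true * epsilon_true = 211.653 * 0.0516432 = 10.93 MPa


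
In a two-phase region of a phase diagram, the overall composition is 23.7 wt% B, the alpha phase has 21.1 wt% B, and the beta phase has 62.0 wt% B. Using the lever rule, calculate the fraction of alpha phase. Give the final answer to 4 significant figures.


f_alpha = (C_beta - C0) / (C_beta - C_alpha)
f_alpha = (62.0 - 23.7) / (62.0 - 21.1)
f_alpha = 0.9364


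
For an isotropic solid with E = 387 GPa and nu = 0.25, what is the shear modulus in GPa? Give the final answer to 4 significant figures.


G = E / (2*(1+nu))
G = 387 / (2*(1+0.25))
G = 154.8 GPa


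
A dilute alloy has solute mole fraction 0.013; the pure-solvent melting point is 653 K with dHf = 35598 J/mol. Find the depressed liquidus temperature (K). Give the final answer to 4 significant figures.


dT = R*Tm^2*x / dHf
dT = 8.314 * 653^2 * 0.013 / 35598
dT = 1.29466 K
T_new = 653 - 1.29466 = 651.7 K


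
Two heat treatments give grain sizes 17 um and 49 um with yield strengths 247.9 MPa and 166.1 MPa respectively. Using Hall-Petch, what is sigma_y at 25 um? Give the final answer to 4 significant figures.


sigma_y = sigma0 + k / sqrt(d)
1/sqrt(d1) = 1/sqrt(1.7e-05) = 242.536;  1/sqrt(d2) = 142.857
k = (sigma1 - sigma2) / (1/sqrt(d1) - 1/sqrt(d2)) = (247.9 - 166.1) / (242.536 - 142.857) = 0.820638 MPa*m^0.5
sigma0 = sigma1 - k/sqrt(d1) = 247.9 - 0.820638*242.536 = 48.8659 MPa
sigma_y(d3) = 48.8659 + 0.820638 / sqrt(2.5e-05) = 213 MPa


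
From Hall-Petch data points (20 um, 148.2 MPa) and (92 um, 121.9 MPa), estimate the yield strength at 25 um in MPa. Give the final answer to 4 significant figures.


sigma_y = sigma0 + k / sqrt(d)
1/sqrt(d1) = 1/sqrt(2e-05) = 223.607;  1/sqrt(d2) = 104.257
k = (sigma1 - sigma2) / (1/sqrt(d1) - 1/sqrt(d2)) = (148.2 - 121.9) / (223.607 - 104.257) = 0.220361 MPa*m^0.5
sigma0 = sigma1 - k/sqrt(d1) = 148.2 - 0.220361*223.607 = 98.9258 MPa
sigma_y(d3) = 98.9258 + 0.220361 / sqrt(2.5e-05) = 143 MPa


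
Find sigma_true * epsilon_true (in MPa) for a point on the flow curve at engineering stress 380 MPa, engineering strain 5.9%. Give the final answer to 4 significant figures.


sigma_true = sigma_eng * (1 + epsilon_eng)
sigma_true = 380 * (1 + 0.059) = 402.42 MPa
epsilon_true = ln(1 + epsilon_eng)
epsilon_true = ln(1 + 0.059) = 0.0573251
sigma_true * epsilon_true = 402.42 * 0.0573251 = 23.07 MPa


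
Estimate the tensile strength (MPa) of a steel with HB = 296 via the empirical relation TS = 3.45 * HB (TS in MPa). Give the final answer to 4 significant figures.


TS (MPa) = 3.45 * HB
TS = 3.45 * 296
TS = 1021 MPa


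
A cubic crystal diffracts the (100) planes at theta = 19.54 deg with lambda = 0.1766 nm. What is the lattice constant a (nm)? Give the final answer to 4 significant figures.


d = lambda / (2*sin(theta))
d = 0.1766 / (2*sin(19.54 deg))
d = 0.264004 nm
a = d * sqrt(h^2+k^2+l^2) = 0.264004 * sqrt(1)
a = 0.264 nm


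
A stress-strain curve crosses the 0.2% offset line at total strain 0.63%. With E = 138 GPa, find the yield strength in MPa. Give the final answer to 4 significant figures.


Offset strain = 0.002
Elastic strain at yield = total_strain - offset = 6.3e-03 - 0.002 = 4.3e-03
sigma_y = E * elastic_strain = 138000 * 4.3e-03
sigma_y = 593.4 MPa


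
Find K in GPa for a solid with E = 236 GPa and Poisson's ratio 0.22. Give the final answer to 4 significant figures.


K = E / (3*(1-2*nu))
K = 236 / (3*(1-2*0.22))
K = 140.5 GPa


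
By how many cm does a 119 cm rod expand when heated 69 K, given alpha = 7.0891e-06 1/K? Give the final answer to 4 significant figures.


dL = L0 * alpha * dT
dL = 119 * 7.0891e-06 * 69
dL = 0.05821 cm


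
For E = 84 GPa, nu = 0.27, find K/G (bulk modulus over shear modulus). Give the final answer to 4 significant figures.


G = E / (2*(1+nu))
G = 84 / (2*(1+0.27)) = 33.0709 GPa
K = E / (3*(1-2*nu))
K = 84 / (3*(1-2*0.27)) = 60.8696 GPa
K/G = 60.8696 / 33.0709 = 1.841


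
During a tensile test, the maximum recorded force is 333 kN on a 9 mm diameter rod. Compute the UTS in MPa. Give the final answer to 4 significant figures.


A0 = pi*(d/2)^2 = pi*(9/2)^2 = 63.6173 mm^2
UTS = F_max / A0 = 333*1000 / 63.6173
UTS = 5234 MPa


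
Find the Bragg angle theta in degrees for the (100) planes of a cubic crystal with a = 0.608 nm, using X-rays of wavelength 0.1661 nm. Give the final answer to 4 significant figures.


d = a / sqrt(h^2+k^2+l^2)
d = 0.608 / sqrt(1) = 0.608 nm
lambda = 2*d*sin(theta)  =>  sin(theta) = lambda / (2*d)
sin(theta) = 0.1661 / (2 * 0.608) = 0.136595
theta = 7.851 deg


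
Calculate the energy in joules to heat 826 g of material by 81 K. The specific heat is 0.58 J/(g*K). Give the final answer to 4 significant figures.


Q = m * cp * dT
Q = 826 * 0.58 * 81
Q = 38810 J


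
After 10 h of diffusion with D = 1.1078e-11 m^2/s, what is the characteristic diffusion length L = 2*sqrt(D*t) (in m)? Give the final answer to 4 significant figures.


t = 10 hr = 36000 s
Diffusion length = 2*sqrt(D*t)
= 2*sqrt(1.1078e-11 * 36000)
= 1.263e-03 m


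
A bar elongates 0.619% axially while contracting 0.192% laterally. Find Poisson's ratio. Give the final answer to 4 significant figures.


nu = -epsilon_lat / epsilon_axial
Lateral strain is contraction (negative), so using magnitudes:
nu = 0.192 / 0.619
nu = 0.3102


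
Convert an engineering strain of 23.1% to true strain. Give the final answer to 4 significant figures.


epsilon_true = ln(1 + epsilon_eng)
epsilon_true = ln(1 + 0.231)
epsilon_true = 0.2078


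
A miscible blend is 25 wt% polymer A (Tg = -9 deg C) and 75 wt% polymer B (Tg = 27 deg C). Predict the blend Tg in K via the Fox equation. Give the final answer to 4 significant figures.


1/Tg = w1/Tg1 + w2/Tg2 (in Kelvin)
Tg1 = 264.15 K, Tg2 = 300.15 K
1/Tg = 0.25/264.15 + 0.75/300.15
Tg = 290.3 K


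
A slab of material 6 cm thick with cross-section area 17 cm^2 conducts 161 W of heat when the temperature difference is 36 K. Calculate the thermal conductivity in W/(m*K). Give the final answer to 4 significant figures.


k = Q*L / (A*dT)
L = 0.06 m, A = 1.7e-03 m^2
k = 161 * 0.06 / (1.7e-03 * 36)
k = 157.8 W/(m*K)


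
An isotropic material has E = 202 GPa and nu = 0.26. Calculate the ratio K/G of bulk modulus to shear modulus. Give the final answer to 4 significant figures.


G = E / (2*(1+nu))
G = 202 / (2*(1+0.26)) = 80.1587 GPa
K = E / (3*(1-2*nu))
K = 202 / (3*(1-2*0.26)) = 140.278 GPa
K/G = 140.278 / 80.1587 = 1.75


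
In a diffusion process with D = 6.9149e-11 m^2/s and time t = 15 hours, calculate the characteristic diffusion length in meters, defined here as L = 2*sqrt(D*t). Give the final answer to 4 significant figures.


t = 15 hr = 54000 s
Diffusion length = 2*sqrt(D*t)
= 2*sqrt(6.9149e-11 * 54000)
= 3.865e-03 m


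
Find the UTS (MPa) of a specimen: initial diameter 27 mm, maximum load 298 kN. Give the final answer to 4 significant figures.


A0 = pi*(d/2)^2 = pi*(27/2)^2 = 572.555 mm^2
UTS = F_max / A0 = 298*1000 / 572.555
UTS = 520.5 MPa


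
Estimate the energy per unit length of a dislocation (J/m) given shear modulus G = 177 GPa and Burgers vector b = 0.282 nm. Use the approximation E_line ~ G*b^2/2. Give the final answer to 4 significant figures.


E = G*b^2/2
b = 0.282 nm = 2.82e-10 m
G = 177 GPa = 1.77e+11 Pa
E = 0.5 * 1.77e+11 * (2.82e-10)^2
E = 7.038e-09 J/m


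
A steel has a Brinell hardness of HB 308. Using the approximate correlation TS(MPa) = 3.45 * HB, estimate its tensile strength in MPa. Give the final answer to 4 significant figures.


TS (MPa) = 3.45 * HB
TS = 3.45 * 308
TS = 1063 MPa


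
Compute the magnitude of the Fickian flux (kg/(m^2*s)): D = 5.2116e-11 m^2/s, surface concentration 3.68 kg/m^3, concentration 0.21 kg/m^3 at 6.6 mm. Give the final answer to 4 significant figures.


J = -D * (dC/dx) = D * (C1 - C2) / dx
J = 5.2116e-11 * (3.68 - 0.21) / 6.6e-03
J = 2.74e-08 kg/(m^2*s)


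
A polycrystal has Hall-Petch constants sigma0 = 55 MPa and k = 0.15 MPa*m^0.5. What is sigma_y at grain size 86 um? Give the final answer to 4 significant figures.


sigma_y = sigma0 + k / sqrt(d)
d = 86 um = 8.6e-05 m
sigma_y = 55 + 0.15 / sqrt(8.6e-05)
sigma_y = 71.17 MPa


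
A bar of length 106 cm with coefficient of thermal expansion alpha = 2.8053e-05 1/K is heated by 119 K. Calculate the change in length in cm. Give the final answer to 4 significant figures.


dL = L0 * alpha * dT
dL = 106 * 2.8053e-05 * 119
dL = 0.3539 cm


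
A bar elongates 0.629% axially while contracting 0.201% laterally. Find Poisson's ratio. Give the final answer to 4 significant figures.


nu = -epsilon_lat / epsilon_axial
Lateral strain is contraction (negative), so using magnitudes:
nu = 0.201 / 0.629
nu = 0.3196


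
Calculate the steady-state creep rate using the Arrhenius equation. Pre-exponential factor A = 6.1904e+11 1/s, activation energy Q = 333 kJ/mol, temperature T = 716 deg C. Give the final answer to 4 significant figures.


rate = A * exp(-Q / (R*T))
T = 716 + 273.15 = 989.15 K
rate = 6.1904e+11 * exp(-333e3 / (8.314 * 989.15))
rate = 1.608e-06 1/s


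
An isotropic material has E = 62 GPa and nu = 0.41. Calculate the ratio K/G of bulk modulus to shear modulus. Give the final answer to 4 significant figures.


G = E / (2*(1+nu))
G = 62 / (2*(1+0.41)) = 21.9858 GPa
K = E / (3*(1-2*nu))
K = 62 / (3*(1-2*0.41)) = 114.815 GPa
K/G = 114.815 / 21.9858 = 5.222


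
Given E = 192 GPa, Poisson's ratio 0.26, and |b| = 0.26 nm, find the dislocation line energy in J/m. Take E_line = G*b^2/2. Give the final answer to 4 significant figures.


Step 1: G = E / (2*(1+nu))
G = 192 / (2*(1+0.26)) = 76.1905 GPa = 7.61905e+10 Pa
Step 2: E_line = G*b^2/2
b = 0.26 nm = 2.6e-10 m
E_line = 0.5 * 7.61905e+10 * (2.6e-10)^2 = 2.575e-09 J/m


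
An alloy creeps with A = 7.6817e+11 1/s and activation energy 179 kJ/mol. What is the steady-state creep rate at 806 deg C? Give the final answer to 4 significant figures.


rate = A * exp(-Q / (R*T))
T = 806 + 273.15 = 1079.15 K
rate = 7.6817e+11 * exp(-179e3 / (8.314 * 1079.15))
rate = 1663 1/s


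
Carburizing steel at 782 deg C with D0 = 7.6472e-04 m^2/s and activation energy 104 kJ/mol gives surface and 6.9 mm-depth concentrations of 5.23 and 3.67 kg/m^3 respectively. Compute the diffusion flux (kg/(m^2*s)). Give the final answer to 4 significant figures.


Step 1: D = D0 * exp(-Qd/(R*T))
T = 782 + 273.15 = 1055.15 K
D = 7.6472e-04 * exp(-104e3 / (8.314 * 1055.15)) = 5.43065e-09 m^2/s
Step 2: J = D * (C1 - C2) / dx
J = 5.43065e-09 * (5.23 - 3.67) / 6.9e-03
J = 1.228e-06 kg/(m^2*s)


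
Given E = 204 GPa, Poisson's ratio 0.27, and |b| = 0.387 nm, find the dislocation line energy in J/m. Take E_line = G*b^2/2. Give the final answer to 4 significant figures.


Step 1: G = E / (2*(1+nu))
G = 204 / (2*(1+0.27)) = 80.315 GPa = 8.0315e+10 Pa
Step 2: E_line = G*b^2/2
b = 0.387 nm = 3.87e-10 m
E_line = 0.5 * 8.0315e+10 * (3.87e-10)^2 = 6.014e-09 J/m


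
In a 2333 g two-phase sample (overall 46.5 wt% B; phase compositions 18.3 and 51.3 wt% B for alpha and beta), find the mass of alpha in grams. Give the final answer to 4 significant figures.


f_alpha = (C_beta - C0) / (C_beta - C_alpha)
f_alpha = (51.3 - 46.5) / (51.3 - 18.3) = 0.145455
m_alpha = f_alpha * m_total = 0.145455 * 2333 = 339.3 g


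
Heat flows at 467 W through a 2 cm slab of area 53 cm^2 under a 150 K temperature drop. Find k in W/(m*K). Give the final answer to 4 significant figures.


k = Q*L / (A*dT)
L = 0.02 m, A = 5.3e-03 m^2
k = 467 * 0.02 / (5.3e-03 * 150)
k = 11.75 W/(m*K)


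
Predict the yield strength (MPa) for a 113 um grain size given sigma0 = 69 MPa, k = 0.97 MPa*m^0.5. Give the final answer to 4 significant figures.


sigma_y = sigma0 + k / sqrt(d)
d = 113 um = 1.13e-04 m
sigma_y = 69 + 0.97 / sqrt(1.13e-04)
sigma_y = 160.2 MPa


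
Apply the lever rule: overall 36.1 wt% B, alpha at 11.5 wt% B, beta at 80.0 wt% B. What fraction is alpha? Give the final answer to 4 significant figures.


f_alpha = (C_beta - C0) / (C_beta - C_alpha)
f_alpha = (80.0 - 36.1) / (80.0 - 11.5)
f_alpha = 0.6409


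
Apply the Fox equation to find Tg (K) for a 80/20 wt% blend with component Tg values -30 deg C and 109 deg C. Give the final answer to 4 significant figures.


1/Tg = w1/Tg1 + w2/Tg2 (in Kelvin)
Tg1 = 243.15 K, Tg2 = 382.15 K
1/Tg = 0.8/243.15 + 0.2/382.15
Tg = 262.2 K


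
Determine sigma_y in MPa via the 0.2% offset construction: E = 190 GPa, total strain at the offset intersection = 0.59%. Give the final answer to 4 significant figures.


Offset strain = 0.002
Elastic strain at yield = total_strain - offset = 5.9e-03 - 0.002 = 3.9e-03
sigma_y = E * elastic_strain = 190000 * 3.9e-03
sigma_y = 741 MPa


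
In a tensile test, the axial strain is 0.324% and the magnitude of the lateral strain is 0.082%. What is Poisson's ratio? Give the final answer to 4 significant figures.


nu = -epsilon_lat / epsilon_axial
Lateral strain is contraction (negative), so using magnitudes:
nu = 0.082 / 0.324
nu = 0.2531


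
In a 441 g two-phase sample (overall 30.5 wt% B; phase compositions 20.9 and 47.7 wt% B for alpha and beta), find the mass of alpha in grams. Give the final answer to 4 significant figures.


f_alpha = (C_beta - C0) / (C_beta - C_alpha)
f_alpha = (47.7 - 30.5) / (47.7 - 20.9) = 0.641791
m_alpha = f_alpha * m_total = 0.641791 * 441 = 283 g


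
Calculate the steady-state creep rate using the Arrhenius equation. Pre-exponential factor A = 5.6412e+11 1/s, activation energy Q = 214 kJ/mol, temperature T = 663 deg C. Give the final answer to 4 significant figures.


rate = A * exp(-Q / (R*T))
T = 663 + 273.15 = 936.15 K
rate = 5.6412e+11 * exp(-214e3 / (8.314 * 936.15))
rate = 0.6461 1/s


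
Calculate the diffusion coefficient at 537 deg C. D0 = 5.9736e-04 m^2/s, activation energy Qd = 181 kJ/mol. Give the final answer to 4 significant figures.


D = D0 * exp(-Qd / (R*T))
T = 810.15 K
D = 5.9736e-04 * exp(-181e3 / (8.314 * 810.15))
D = 1.276e-15 m^2/s


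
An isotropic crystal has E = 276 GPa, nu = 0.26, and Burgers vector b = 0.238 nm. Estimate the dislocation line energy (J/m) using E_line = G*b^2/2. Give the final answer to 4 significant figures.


Step 1: G = E / (2*(1+nu))
G = 276 / (2*(1+0.26)) = 109.524 GPa = 1.09524e+11 Pa
Step 2: E_line = G*b^2/2
b = 0.238 nm = 2.38e-10 m
E_line = 0.5 * 1.09524e+11 * (2.38e-10)^2 = 3.102e-09 J/m


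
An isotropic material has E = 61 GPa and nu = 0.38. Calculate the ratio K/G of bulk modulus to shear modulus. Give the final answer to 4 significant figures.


G = E / (2*(1+nu))
G = 61 / (2*(1+0.38)) = 22.1014 GPa
K = E / (3*(1-2*nu))
K = 61 / (3*(1-2*0.38)) = 84.7222 GPa
K/G = 84.7222 / 22.1014 = 3.833


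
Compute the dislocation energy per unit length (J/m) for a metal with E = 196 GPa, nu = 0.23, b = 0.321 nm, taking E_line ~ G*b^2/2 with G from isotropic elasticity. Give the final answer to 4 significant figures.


Step 1: G = E / (2*(1+nu))
G = 196 / (2*(1+0.23)) = 79.6748 GPa = 7.96748e+10 Pa
Step 2: E_line = G*b^2/2
b = 0.321 nm = 3.21e-10 m
E_line = 0.5 * 7.96748e+10 * (3.21e-10)^2 = 4.105e-09 J/m


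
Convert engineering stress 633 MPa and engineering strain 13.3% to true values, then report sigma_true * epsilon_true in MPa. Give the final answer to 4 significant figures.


sigma_true = sigma_eng * (1 + epsilon_eng)
sigma_true = 633 * (1 + 0.133) = 717.189 MPa
epsilon_true = ln(1 + epsilon_eng)
epsilon_true = ln(1 + 0.133) = 0.124869
sigma_true * epsilon_true = 717.189 * 0.124869 = 89.55 MPa


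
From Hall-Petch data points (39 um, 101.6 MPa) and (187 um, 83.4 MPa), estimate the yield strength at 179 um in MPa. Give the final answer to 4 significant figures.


sigma_y = sigma0 + k / sqrt(d)
1/sqrt(d1) = 1/sqrt(3.9e-05) = 160.128;  1/sqrt(d2) = 73.1272
k = (sigma1 - sigma2) / (1/sqrt(d1) - 1/sqrt(d2)) = (101.6 - 83.4) / (160.128 - 73.1272) = 0.209193 MPa*m^0.5
sigma0 = sigma1 - k/sqrt(d1) = 101.6 - 0.209193*160.128 = 68.1023 MPa
sigma_y(d3) = 68.1023 + 0.209193 / sqrt(1.79e-04) = 83.74 MPa


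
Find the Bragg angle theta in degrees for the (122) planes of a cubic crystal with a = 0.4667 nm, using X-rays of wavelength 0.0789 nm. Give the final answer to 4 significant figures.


d = a / sqrt(h^2+k^2+l^2)
d = 0.4667 / sqrt(9) = 0.155567 nm
lambda = 2*d*sin(theta)  =>  sin(theta) = lambda / (2*d)
sin(theta) = 0.0789 / (2 * 0.155567) = 0.253589
theta = 14.69 deg


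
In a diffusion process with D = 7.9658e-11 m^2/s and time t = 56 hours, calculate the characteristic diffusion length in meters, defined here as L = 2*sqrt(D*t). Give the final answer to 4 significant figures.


t = 56 hr = 201600 s
Diffusion length = 2*sqrt(D*t)
= 2*sqrt(7.9658e-11 * 201600)
= 8.015e-03 m


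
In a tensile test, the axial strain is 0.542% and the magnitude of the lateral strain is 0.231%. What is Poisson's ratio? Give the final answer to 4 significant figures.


nu = -epsilon_lat / epsilon_axial
Lateral strain is contraction (negative), so using magnitudes:
nu = 0.231 / 0.542
nu = 0.4262


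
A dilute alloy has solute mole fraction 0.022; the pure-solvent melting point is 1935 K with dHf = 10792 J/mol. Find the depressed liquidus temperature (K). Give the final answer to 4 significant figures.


dT = R*Tm^2*x / dHf
dT = 8.314 * 1935^2 * 0.022 / 10792
dT = 63.4589 K
T_new = 1935 - 63.4589 = 1872 K


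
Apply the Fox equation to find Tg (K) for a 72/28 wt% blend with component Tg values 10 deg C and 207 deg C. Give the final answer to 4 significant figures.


1/Tg = w1/Tg1 + w2/Tg2 (in Kelvin)
Tg1 = 283.15 K, Tg2 = 480.15 K
1/Tg = 0.72/283.15 + 0.28/480.15
Tg = 319.9 K


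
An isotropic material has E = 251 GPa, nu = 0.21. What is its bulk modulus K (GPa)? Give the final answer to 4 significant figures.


K = E / (3*(1-2*nu))
K = 251 / (3*(1-2*0.21))
K = 144.3 GPa


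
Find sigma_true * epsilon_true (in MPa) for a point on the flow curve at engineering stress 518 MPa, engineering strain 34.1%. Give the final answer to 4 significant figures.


sigma_true = sigma_eng * (1 + epsilon_eng)
sigma_true = 518 * (1 + 0.341) = 694.638 MPa
epsilon_true = ln(1 + epsilon_eng)
epsilon_true = ln(1 + 0.341) = 0.293416
sigma_true * epsilon_true = 694.638 * 0.293416 = 203.8 MPa


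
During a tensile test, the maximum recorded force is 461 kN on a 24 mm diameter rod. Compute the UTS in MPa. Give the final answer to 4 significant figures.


A0 = pi*(d/2)^2 = pi*(24/2)^2 = 452.389 mm^2
UTS = F_max / A0 = 461*1000 / 452.389
UTS = 1019 MPa


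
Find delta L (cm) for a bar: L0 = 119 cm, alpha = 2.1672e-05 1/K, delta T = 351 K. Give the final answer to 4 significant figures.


dL = L0 * alpha * dT
dL = 119 * 2.1672e-05 * 351
dL = 0.9052 cm


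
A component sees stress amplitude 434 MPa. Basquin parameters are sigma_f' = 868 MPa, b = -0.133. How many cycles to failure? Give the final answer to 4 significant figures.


sigma_a = sigma_f' * (2*Nf)^b
2*Nf = (sigma_a / sigma_f')^(1/b)
2*Nf = (434 / 868)^(1/-0.133)
2*Nf = 183.393
Nf = 91.7 cycles


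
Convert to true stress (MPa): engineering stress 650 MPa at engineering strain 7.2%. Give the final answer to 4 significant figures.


sigma_true = sigma_eng * (1 + epsilon_eng)
sigma_true = 650 * (1 + 0.072)
sigma_true = 696.8 MPa


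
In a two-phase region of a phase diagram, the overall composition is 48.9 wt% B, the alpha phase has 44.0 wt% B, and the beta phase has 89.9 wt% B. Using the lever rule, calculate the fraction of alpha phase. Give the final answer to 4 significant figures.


f_alpha = (C_beta - C0) / (C_beta - C_alpha)
f_alpha = (89.9 - 48.9) / (89.9 - 44.0)
f_alpha = 0.8932


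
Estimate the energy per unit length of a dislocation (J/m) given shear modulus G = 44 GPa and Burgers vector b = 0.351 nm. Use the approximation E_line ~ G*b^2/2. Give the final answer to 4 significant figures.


E = G*b^2/2
b = 0.351 nm = 3.51e-10 m
G = 44 GPa = 4.4e+10 Pa
E = 0.5 * 4.4e+10 * (3.51e-10)^2
E = 2.71e-09 J/m


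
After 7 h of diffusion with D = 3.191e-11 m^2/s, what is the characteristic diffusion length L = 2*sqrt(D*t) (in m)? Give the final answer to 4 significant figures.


t = 7 hr = 25200 s
Diffusion length = 2*sqrt(D*t)
= 2*sqrt(3.191e-11 * 25200)
= 1.793e-03 m


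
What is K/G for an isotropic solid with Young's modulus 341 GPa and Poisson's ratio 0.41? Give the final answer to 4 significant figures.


G = E / (2*(1+nu))
G = 341 / (2*(1+0.41)) = 120.922 GPa
K = E / (3*(1-2*nu))
K = 341 / (3*(1-2*0.41)) = 631.481 GPa
K/G = 631.481 / 120.922 = 5.222


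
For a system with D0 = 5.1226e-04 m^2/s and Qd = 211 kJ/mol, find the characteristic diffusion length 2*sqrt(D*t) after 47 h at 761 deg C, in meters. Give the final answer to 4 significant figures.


Step 1: D = D0 * exp(-Qd/(R*T))
T = 1034.15 K
D = 5.1226e-04 * exp(-211e3 / (8.314 * 1034.15)) = 1.12604e-14 m^2/s
Step 2: L = 2*sqrt(D*t)
t = 47 h = 169200 s
L = 2*sqrt(1.12604e-14 * 169200) = 8.73e-05 m


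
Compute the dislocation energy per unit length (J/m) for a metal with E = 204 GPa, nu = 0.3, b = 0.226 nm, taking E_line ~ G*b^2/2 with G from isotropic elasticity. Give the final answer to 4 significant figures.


Step 1: G = E / (2*(1+nu))
G = 204 / (2*(1+0.3)) = 78.4615 GPa = 7.84615e+10 Pa
Step 2: E_line = G*b^2/2
b = 0.226 nm = 2.26e-10 m
E_line = 0.5 * 7.84615e+10 * (2.26e-10)^2 = 2.004e-09 J/m


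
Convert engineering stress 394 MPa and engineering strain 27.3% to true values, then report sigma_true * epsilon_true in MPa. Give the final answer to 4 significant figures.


sigma_true = sigma_eng * (1 + epsilon_eng)
sigma_true = 394 * (1 + 0.273) = 501.562 MPa
epsilon_true = ln(1 + epsilon_eng)
epsilon_true = ln(1 + 0.273) = 0.241376
sigma_true * epsilon_true = 501.562 * 0.241376 = 121.1 MPa


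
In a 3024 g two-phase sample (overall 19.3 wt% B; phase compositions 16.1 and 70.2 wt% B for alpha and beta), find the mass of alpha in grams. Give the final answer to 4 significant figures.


f_alpha = (C_beta - C0) / (C_beta - C_alpha)
f_alpha = (70.2 - 19.3) / (70.2 - 16.1) = 0.94085
m_alpha = f_alpha * m_total = 0.94085 * 3024 = 2845 g


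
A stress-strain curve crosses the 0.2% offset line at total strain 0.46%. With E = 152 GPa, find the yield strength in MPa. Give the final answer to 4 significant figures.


Offset strain = 0.002
Elastic strain at yield = total_strain - offset = 4.6e-03 - 0.002 = 2.6e-03
sigma_y = E * elastic_strain = 152000 * 2.6e-03
sigma_y = 395.2 MPa


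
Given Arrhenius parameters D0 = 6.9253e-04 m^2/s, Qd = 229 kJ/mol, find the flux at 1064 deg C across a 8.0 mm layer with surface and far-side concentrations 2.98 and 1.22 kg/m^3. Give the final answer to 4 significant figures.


Step 1: D = D0 * exp(-Qd/(R*T))
T = 1064 + 273.15 = 1337.15 K
D = 6.9253e-04 * exp(-229e3 / (8.314 * 1337.15)) = 7.84193e-13 m^2/s
Step 2: J = D * (C1 - C2) / dx
J = 7.84193e-13 * (2.98 - 1.22) / 8e-03
J = 1.725e-10 kg/(m^2*s)


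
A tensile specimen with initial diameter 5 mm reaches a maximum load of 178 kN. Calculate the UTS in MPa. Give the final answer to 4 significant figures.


A0 = pi*(d/2)^2 = pi*(5/2)^2 = 19.635 mm^2
UTS = F_max / A0 = 178*1000 / 19.635
UTS = 9065 MPa


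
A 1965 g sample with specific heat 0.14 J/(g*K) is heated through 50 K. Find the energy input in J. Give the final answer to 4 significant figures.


Q = m * cp * dT
Q = 1965 * 0.14 * 50
Q = 13760 J


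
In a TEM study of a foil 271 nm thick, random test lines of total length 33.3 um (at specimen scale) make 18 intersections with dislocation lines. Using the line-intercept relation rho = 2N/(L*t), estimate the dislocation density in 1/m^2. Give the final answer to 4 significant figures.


rho = 2N / (L * t)
L = 33.3 um = 3.33e-05 m, t = 271 nm = 2.71e-07 m
rho = 2 * 18 / (3.33e-05 * 2.71e-07)
rho = 3.989e+12 1/m^2


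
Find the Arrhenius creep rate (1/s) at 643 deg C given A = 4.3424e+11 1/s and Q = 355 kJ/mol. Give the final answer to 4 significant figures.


rate = A * exp(-Q / (R*T))
T = 643 + 273.15 = 916.15 K
rate = 4.3424e+11 * exp(-355e3 / (8.314 * 916.15))
rate = 2.492e-09 1/s


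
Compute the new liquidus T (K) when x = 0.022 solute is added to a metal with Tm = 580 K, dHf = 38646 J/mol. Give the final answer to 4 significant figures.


dT = R*Tm^2*x / dHf
dT = 8.314 * 580^2 * 0.022 / 38646
dT = 1.59215 K
T_new = 580 - 1.59215 = 578.4 K


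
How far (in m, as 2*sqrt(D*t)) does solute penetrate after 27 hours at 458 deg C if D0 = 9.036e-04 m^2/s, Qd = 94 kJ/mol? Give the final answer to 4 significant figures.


Step 1: D = D0 * exp(-Qd/(R*T))
T = 731.15 K
D = 9.036e-04 * exp(-94e3 / (8.314 * 731.15)) = 1.73864e-10 m^2/s
Step 2: L = 2*sqrt(D*t)
t = 27 h = 97200 s
L = 2*sqrt(1.73864e-10 * 97200) = 8.222e-03 m


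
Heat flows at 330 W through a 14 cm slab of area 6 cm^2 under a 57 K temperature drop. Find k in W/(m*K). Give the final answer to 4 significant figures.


k = Q*L / (A*dT)
L = 0.14 m, A = 6e-04 m^2
k = 330 * 0.14 / (6e-04 * 57)
k = 1351 W/(m*K)


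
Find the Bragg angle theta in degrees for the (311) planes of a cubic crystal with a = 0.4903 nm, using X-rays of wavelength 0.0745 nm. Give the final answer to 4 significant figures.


d = a / sqrt(h^2+k^2+l^2)
d = 0.4903 / sqrt(11) = 0.147831 nm
lambda = 2*d*sin(theta)  =>  sin(theta) = lambda / (2*d)
sin(theta) = 0.0745 / (2 * 0.147831) = 0.251977
theta = 14.59 deg


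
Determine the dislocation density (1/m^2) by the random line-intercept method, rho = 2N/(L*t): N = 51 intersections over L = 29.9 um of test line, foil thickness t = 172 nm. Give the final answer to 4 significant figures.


rho = 2N / (L * t)
L = 29.9 um = 2.99e-05 m, t = 172 nm = 1.72e-07 m
rho = 2 * 51 / (2.99e-05 * 1.72e-07)
rho = 1.983e+13 1/m^2


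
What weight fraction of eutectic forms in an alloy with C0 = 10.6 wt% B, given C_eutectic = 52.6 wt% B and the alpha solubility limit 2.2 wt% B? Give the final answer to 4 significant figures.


f_primary = (C_e - C0) / (C_e - C_alpha_max)
f_primary = (52.6 - 10.6) / (52.6 - 2.2)
f_primary = 0.833333
f_eutectic = 1 - 0.833333 = 0.1667


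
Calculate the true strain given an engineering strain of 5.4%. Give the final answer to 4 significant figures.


epsilon_true = ln(1 + epsilon_eng)
epsilon_true = ln(1 + 0.054)
epsilon_true = 0.05259


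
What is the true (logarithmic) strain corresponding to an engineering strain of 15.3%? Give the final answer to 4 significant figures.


epsilon_true = ln(1 + epsilon_eng)
epsilon_true = ln(1 + 0.153)
epsilon_true = 0.1424


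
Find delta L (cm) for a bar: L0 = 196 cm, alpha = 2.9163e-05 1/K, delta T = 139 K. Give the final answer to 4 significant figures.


dL = L0 * alpha * dT
dL = 196 * 2.9163e-05 * 139
dL = 0.7945 cm


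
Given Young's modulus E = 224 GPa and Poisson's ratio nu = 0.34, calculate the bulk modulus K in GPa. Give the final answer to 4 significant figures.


K = E / (3*(1-2*nu))
K = 224 / (3*(1-2*0.34))
K = 233.3 GPa


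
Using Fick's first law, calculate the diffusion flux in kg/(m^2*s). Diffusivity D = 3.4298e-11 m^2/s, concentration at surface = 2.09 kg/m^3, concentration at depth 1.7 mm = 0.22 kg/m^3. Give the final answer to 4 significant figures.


J = -D * (dC/dx) = D * (C1 - C2) / dx
J = 3.4298e-11 * (2.09 - 0.22) / 1.7e-03
J = 3.773e-08 kg/(m^2*s)


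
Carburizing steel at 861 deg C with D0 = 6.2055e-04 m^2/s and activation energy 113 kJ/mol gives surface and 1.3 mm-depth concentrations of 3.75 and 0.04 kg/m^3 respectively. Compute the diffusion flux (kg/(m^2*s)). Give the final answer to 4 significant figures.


Step 1: D = D0 * exp(-Qd/(R*T))
T = 861 + 273.15 = 1134.15 K
D = 6.2055e-04 * exp(-113e3 / (8.314 * 1134.15)) = 3.8747e-09 m^2/s
Step 2: J = D * (C1 - C2) / dx
J = 3.8747e-09 * (3.75 - 0.04) / 1.3e-03
J = 1.106e-05 kg/(m^2*s)


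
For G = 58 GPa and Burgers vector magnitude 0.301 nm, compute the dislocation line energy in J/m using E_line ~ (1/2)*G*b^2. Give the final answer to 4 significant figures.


E = G*b^2/2
b = 0.301 nm = 3.01e-10 m
G = 58 GPa = 5.8e+10 Pa
E = 0.5 * 5.8e+10 * (3.01e-10)^2
E = 2.627e-09 J/m


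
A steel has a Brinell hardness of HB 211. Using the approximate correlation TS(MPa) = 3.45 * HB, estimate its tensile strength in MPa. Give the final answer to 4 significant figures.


TS (MPa) = 3.45 * HB
TS = 3.45 * 211
TS = 728 MPa


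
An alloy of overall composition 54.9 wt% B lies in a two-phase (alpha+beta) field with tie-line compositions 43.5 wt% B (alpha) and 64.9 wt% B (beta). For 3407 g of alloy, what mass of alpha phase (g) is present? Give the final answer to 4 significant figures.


f_alpha = (C_beta - C0) / (C_beta - C_alpha)
f_alpha = (64.9 - 54.9) / (64.9 - 43.5) = 0.46729
m_alpha = f_alpha * m_total = 0.46729 * 3407 = 1592 g


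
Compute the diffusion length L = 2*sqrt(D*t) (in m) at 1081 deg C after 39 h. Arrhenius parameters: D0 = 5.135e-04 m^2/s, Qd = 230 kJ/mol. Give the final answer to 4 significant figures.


Step 1: D = D0 * exp(-Qd/(R*T))
T = 1354.15 K
D = 5.135e-04 * exp(-230e3 / (8.314 * 1354.15)) = 6.89062e-13 m^2/s
Step 2: L = 2*sqrt(D*t)
t = 39 h = 140400 s
L = 2*sqrt(6.89062e-13 * 140400) = 6.221e-04 m


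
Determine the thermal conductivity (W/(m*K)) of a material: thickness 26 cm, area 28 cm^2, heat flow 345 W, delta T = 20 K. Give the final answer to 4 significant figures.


k = Q*L / (A*dT)
L = 0.26 m, A = 2.8e-03 m^2
k = 345 * 0.26 / (2.8e-03 * 20)
k = 1602 W/(m*K)


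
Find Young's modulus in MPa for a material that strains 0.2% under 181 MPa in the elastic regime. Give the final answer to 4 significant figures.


E = sigma / epsilon
epsilon = 0.2% = 2e-03
E = 181 / 2e-03
E = 90500 MPa


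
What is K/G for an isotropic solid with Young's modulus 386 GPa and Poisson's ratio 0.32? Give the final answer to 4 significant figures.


G = E / (2*(1+nu))
G = 386 / (2*(1+0.32)) = 146.212 GPa
K = E / (3*(1-2*nu))
K = 386 / (3*(1-2*0.32)) = 357.407 GPa
K/G = 357.407 / 146.212 = 2.444


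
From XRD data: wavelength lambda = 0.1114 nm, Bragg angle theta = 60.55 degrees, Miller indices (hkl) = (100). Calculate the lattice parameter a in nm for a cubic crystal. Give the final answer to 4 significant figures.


d = lambda / (2*sin(theta))
d = 0.1114 / (2*sin(60.55 deg))
d = 0.0639653 nm
a = d * sqrt(h^2+k^2+l^2) = 0.0639653 * sqrt(1)
a = 0.06397 nm


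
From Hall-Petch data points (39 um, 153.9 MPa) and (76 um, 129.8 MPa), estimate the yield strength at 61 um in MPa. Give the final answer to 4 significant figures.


sigma_y = sigma0 + k / sqrt(d)
1/sqrt(d1) = 1/sqrt(3.9e-05) = 160.128;  1/sqrt(d2) = 114.708
k = (sigma1 - sigma2) / (1/sqrt(d1) - 1/sqrt(d2)) = (153.9 - 129.8) / (160.128 - 114.708) = 0.5306 MPa*m^0.5
sigma0 = sigma1 - k/sqrt(d1) = 153.9 - 0.5306*160.128 = 68.936 MPa
sigma_y(d3) = 68.936 + 0.5306 / sqrt(6.1e-05) = 136.9 MPa


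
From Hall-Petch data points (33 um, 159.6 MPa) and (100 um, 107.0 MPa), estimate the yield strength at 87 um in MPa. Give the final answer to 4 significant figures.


sigma_y = sigma0 + k / sqrt(d)
1/sqrt(d1) = 1/sqrt(3.3e-05) = 174.078;  1/sqrt(d2) = 100
k = (sigma1 - sigma2) / (1/sqrt(d1) - 1/sqrt(d2)) = (159.6 - 107.0) / (174.078 - 100) = 0.710066 MPa*m^0.5
sigma0 = sigma1 - k/sqrt(d1) = 159.6 - 0.710066*174.078 = 35.9934 MPa
sigma_y(d3) = 35.9934 + 0.710066 / sqrt(8.7e-05) = 112.1 MPa


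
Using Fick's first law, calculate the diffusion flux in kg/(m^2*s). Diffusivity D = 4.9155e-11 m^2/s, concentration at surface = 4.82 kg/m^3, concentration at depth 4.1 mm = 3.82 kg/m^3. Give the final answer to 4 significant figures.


J = -D * (dC/dx) = D * (C1 - C2) / dx
J = 4.9155e-11 * (4.82 - 3.82) / 4.1e-03
J = 1.199e-08 kg/(m^2*s)
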